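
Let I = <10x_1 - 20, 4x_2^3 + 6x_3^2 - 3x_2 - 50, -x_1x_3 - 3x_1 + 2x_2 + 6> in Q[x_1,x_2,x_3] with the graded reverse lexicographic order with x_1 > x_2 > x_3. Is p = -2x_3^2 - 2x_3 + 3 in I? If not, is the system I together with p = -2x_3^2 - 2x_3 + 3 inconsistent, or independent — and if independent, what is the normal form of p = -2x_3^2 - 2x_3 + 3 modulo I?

Adjoining -2x_3^2 - 2x_3 + 3 makes the ideal the whole ring: the system is inconsistent.

First compute the reduced Gröbner basis of I by Buchberger's algorithm.
f_1 = 10x_1 - 20, LT = x_1.
f_2 = 4x_2^3 + 6x_3^2 - 3x_2 - 50, LT = x_2^3.
f_3 = -x_1x_3 - 3x_1 + 2x_2 + 6, LT = x_1x_3.

S(f_1,f_3): lcm = x_1x_3. S = -3x_1 + 2x_2 - 2x_3 + 6.
  leading term x_1: subtract (-3/10)·f_1 from -3x_1 + 2x_2 - 2x_3 + 6 → 2x_2 - 2x_3
  leading term x_2: no divisor's leading term divides it; move 2x_2 to the remainder.
  leading term x_3: no divisor's leading term divides it; move -2x_3 to the remainder.
  remainder 2x_2 - 2x_3 ≠ 0; add h_4 = 2x_2 - 2x_3 to the basis.

S(f_2,h_4): lcm = x_2^3. S = x_2^2x_3 + 3/2x_3^2 - 3/4x_2 - 25/2.
  leading term x_2^2x_3: subtract (1/2x_2x_3)·h_4 from x_2^2x_3 + 3/2x_3^2 - 3/4x_2 - 25/2 → x_2x_3^2 + 3/2x_3^2 - 3/4x_2 - 25/2
  leading term x_2x_3^2: subtract (1/2x_3^2)·h_4 from x_2x_3^2 + 3/2x_3^2 - 3/4x_2 - 25/2 → x_3^3 + 3/2x_3^2 - 3/4x_2 - 25/2
  leading term x_3^3: no divisor's leading term divides it; move x_3^3 to the remainder.
  leading term x_3^2: no divisor's leading term divides it; move 3/2x_3^2 to the remainder.
  leading term x_2: subtract (-3/8)·h_4 from -3/4x_2 - 25/2 → -3/4x_3 - 25/2
  leading term x_3: no divisor's leading term divides it; move -3/4x_3 to the remainder.
  leading term 1: no divisor's leading term divides it; move -25/2 to the remainder.
  remainder x_3^3 + 3/2x_3^2 - 3/4x_3 - 25/2 ≠ 0; add h_5 = x_3^3 + 3/2x_3^2 - 3/4x_3 - 25/2 to the basis.

The other S-polynomials (S(f_1,f_2), S(f_2,f_3), S(f_1,h_4), S(f_3,h_4), S(f_1,h_5), S(f_2,h_5), S(f_3,h_5), S(h_4,h_5)) all reduce to 0 modulo the current basis, so we have a Gröbner basis.
Inter-reduce: drop elements whose leading term is divisible by another's, tail-reduce, and make monic.
Reduced Gröbner basis: {x_3^3 + 3/2x_3^2 - 3/4x_3 - 25/2, x_1 - 2, x_2 - x_3}.
Label its elements g_1 = x_3^3 + 3/2x_3^2 - 3/4x_3 - 25/2, g_2 = x_1 - 2, g_3 = x_2 - x_3.

Reduce p = -2x_3^2 - 2x_3 + 3 modulo G:
  leading term x_3^2: no divisor's leading term divides it; move -2x_3^2 to the remainder.
  leading term x_3: no divisor's leading term divides it; move -2x_3 to the remainder.
  leading term 1: no divisor's leading term divides it; move 3 to the remainder.
  normal form = -2x_3^2 - 2x_3 + 3.
The normal form is nonzero, so p ∉ I. Since p minus its normal form lies in I, I + (p) = I + (r) where r = -2x_3^2 - 2x_3 + 3; decide whether this ideal is the whole ring.
Run Buchberger on G together with r (pairs among the g_i already reduce to 0 since G is a Gröbner basis):
g_1 = x_3^3 + 3/2x_3^2 - 3/4x_3 - 25/2, LT = x_3^3.
g_2 = x_1 - 2, LT = x_1.
g_3 = x_2 - x_3, LT = x_2.
r = -2x_3^2 - 2x_3 + 3, LT = x_3^2.

S(g_1,r): lcm = x_3^3. S = 1/2x_3^2 + 3/4x_3 - 25/2.
  leading term x_3^2: subtract (-1/4)·r from 1/2x_3^2 + 3/4x_3 - 25/2 → 1/4x_3 - 47/4
  leading term x_3: no divisor's leading term divides it; move 1/4x_3 to the remainder.
  leading term 1: no divisor's leading term divides it; move -47/4 to the remainder.
  remainder 1/4x_3 - 47/4 ≠ 0; add m_5 = 1/4x_3 - 47/4 to the basis.

S(g_1,m_5): lcm = x_3^3. S = 97/2x_3^2 - 3/4x_3 - 25/2.
  leading term x_3^2: subtract (-97/4)·r from 97/2x_3^2 - 3/4x_3 - 25/2 → -197/4x_3 + 241/4
  leading term x_3: subtract (-197)·m_5 from -197/4x_3 + 241/4 → -4509/2
  leading term 1: no divisor's leading term divides it; move -4509/2 to the remainder.
  remainder -4509/2 ≠ 0; add m_6 = -4509/2 to the basis.

The other S-polynomials (S(g_1,g_2), S(g_1,g_3), S(g_2,g_3), S(g_2,r), S(g_3,r), S(g_2,m_5), S(g_3,m_5), S(r,m_5), S(g_1,m_6), S(g_2,m_6), S(g_3,m_6), S(r,m_6), S(m_5,m_6)) all reduce to 0 modulo the current basis, so we have a Gröbner basis.
Inter-reduce: drop elements whose leading term is divisible by another's, tail-reduce, and make monic.
Reduced Gröbner basis: {1}.
The reduced Gröbner basis of I + (p) is {1}: the ideal is the whole ring, so the enlarged system has no common solution — adjoining p is inconsistent.

Ideal membership is decidable via reduction modulo a Gröbner basis.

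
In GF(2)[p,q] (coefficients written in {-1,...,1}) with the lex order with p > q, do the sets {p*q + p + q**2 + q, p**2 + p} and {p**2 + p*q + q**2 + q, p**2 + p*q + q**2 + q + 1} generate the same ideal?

No, the ideals differ.

Equality of ideals is decidable: compute both reduced Gröbner bases (unique for the ordering) and check whether they agree.
Buchberger on the first generating set:
f_1 = p*q + p + q**2 + q, LT = p*q.
f_2 = p**2 + p, LT = p**2.

S(f_1,f_2): lcm = p**2*q. S = p**2 + p*q**2.
  leading term p**2: subtract (1)·f_2 from p**2 + p*q**2 → p*q**2 + p
  leading term p*q**2: subtract (q)·f_1 from p*q**2 + p → p*q + p + q**3 + q**2
  leading term p*q: subtract (1)·f_1 from p*q + p + q**3 + q**2 → q**3 + q
  leading term q**3: no divisor's leading term divides it; move q**3 to the remainder.
  leading term q: no divisor's leading term divides it; move q to the remainder.
  remainder q**3 + q ≠ 0; add g_3 = q**3 + q to the basis.

S(f_1,g_3): lcm = p*q**3. S = p*q**2 + p*q + q**4 + q**3.
  leading term p*q**2: subtract (q)·f_1 from p*q**2 + p*q + q**4 + q**3 → q**4 + q**2
  leading term q**4: subtract (q)·g_3 from q**4 + q**2 → 0
  remainder 0.

S(f_2,g_3): leading monomials are coprime, so the S-polynomial reduces to 0 (Buchberger's first criterion).
Every S-polynomial of the final basis reduces to 0, so we have a Gröbner basis.
Inter-reduce: drop elements whose leading term is divisible by another's, tail-reduce, and make monic.
Reduced Gröbner basis: {p**2 + p, p*q + p + q**2 + q, q**3 + q}.

Buchberger on the second generating set:
h_1 = p**2 + p*q + q**2 + q, LT = p**2.
h_2 = p**2 + p*q + q**2 + q + 1, LT = p**2.

S(h_1,h_2): lcm = p**2. S = 1.
  leading term 1: no divisor's leading term divides it; move 1 to the remainder.
  remainder 1 ≠ 0; add k_3 = 1 to the basis.

S(h_1,k_3): leading monomials are coprime, so the S-polynomial reduces to 0 (Buchberger's first criterion).
S(h_2,k_3): leading monomials are coprime, so the S-polynomial reduces to 0 (Buchberger's first criterion).
Every S-polynomial of the final basis reduces to 0, so we have a Gröbner basis.
Inter-reduce: drop elements whose leading term is divisible by another's, tail-reduce, and make monic.
Reduced Gröbner basis: {1}.

These differ, so the ideals are not equal.
The choice of monomial ordering does not affect the verdict — as long as both bases are computed under the same ordering, their equality decides ideal equality.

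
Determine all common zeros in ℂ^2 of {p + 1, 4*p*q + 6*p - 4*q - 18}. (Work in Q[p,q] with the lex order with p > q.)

{(-1, -3)}

Compute a lex Gröbner basis by Buchberger's algorithm.
f_1 = p + 1, LT = p.
f_2 = 4*p*q + 6*p - 4*q - 18, LT = p*q.

S(f_1,f_2): lcm = p*q. S = -3/2*p + 2*q + 9/2.
  leading term p: subtract (-3/2)·f_1 from -3/2*p + 2*q + 9/2 → 2*q + 6
  leading term q: no divisor's leading term divides it; move 2*q to the remainder.
  leading term 1: no divisor's leading term divides it; move 6 to the remainder.
  remainder 2*q + 6 ≠ 0; add h_3 = 2*q + 6 to the basis.

S(f_1,h_3): leading monomials are coprime, so the S-polynomial reduces to 0 (Buchberger's first criterion).
S(f_2,h_3): lcm = p*q. S = -3/2*p - q - 9/2.
  leading term p: subtract (-3/2)·f_1 from -3/2*p - q - 9/2 → -q - 3
  leading term q: subtract (-1/2)·h_3 from -q - 3 → 0
  remainder 0.

Every S-polynomial of the final basis reduces to 0, so we have a Gröbner basis.
Inter-reduce: drop elements whose leading term is divisible by another's, tail-reduce, and make monic.
Reduced Gröbner basis: {p + 1, q + 3}.

A lex Gröbner basis eliminates variables successively. Here q + 3 depends only on q, with roots {-3}; lifting each root through the earlier basis elements recovers the full solutions.
  q = -3: the earlier basis element becomes p + 1 = 0, giving p = -1 — point (-1, -3).
Substituting each solution back into the original system confirms all equations vanish.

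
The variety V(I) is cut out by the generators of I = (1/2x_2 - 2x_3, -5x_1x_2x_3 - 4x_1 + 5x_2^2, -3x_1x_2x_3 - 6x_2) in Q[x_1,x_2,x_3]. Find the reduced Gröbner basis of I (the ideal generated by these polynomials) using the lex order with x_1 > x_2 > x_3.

G = {x_1 - 20x_3^2 - 10x_3, x_2 - 4x_3, x_3^4 + 1/2x_3^3 + 1/10x_3}

f_1 = 1/2x_2 - 2x_3, LT = x_2.
f_2 = -5x_1x_2x_3 - 4x_1 + 5x_2^2, LT = x_1x_2x_3.
f_3 = -3x_1x_2x_3 - 6x_2, LT = x_1x_2x_3.

S(f_1,f_2): lcm = x_1x_2x_3. S = -4x_1x_3^2 - 4/5x_1 + x_2^2.
  reduce S modulo (f_1, f_2, f_3):
  remainder -4x_1x_3^2 - 4/5x_1 + 16x_3^2 ≠ 0; add g_4 = -4x_1x_3^2 - 4/5x_1 + 16x_3^2 to the basis.

S(f_1,f_3): lcm = x_1x_2x_3. S = -4x_1x_3^2 - 2x_2.
  reduce S modulo (f_1, f_2, f_3, g_4):
  remainder 4/5x_1 - 16x_3^2 - 8x_3 ≠ 0; add g_5 = 4/5x_1 - 16x_3^2 - 8x_3 to the basis.

S(f_2,g_5): lcm = x_1x_2x_3. S = 4/5x_1 - x_2^2 + 20x_2x_3^3 + 10x_2x_3^2.
  reduce S modulo (f_1, f_2, f_3, g_4, g_5):
  remainder 80x_3^4 + 40x_3^3 + 8x_3 ≠ 0; add g_6 = 80x_3^4 + 40x_3^3 + 8x_3 to the basis.

The other S-polynomials (S(f_2,f_3), S(f_1,g_4), S(f_2,g_4), S(f_3,g_4), S(f_1,g_5), S(f_3,g_5), S(g_4,g_5), S(f_1,g_6), S(f_2,g_6), S(f_3,g_6), S(g_4,g_6), S(g_5,g_6)) all reduce to 0 modulo the current basis, so we have a Gröbner basis.
Inter-reduce: drop elements whose leading term is divisible by another's, tail-reduce, and make monic.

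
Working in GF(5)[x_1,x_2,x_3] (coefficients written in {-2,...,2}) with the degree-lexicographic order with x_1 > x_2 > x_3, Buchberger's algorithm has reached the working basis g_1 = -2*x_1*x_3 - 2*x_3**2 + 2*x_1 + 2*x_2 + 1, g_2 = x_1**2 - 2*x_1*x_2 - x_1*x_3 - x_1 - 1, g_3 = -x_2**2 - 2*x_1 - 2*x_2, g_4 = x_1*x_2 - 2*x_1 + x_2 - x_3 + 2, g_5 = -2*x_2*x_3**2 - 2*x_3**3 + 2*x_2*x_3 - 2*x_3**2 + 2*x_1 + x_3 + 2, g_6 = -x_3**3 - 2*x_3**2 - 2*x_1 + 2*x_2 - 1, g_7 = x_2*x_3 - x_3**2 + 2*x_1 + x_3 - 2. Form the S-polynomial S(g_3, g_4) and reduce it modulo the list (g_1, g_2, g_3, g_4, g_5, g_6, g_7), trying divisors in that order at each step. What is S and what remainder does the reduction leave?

S(g_3, g_4) = 2*x_1**2 - x_1*x_2 - x_2**2 + x_2*x_3 - 2*x_2; remainder on division = -x_3**2 - x_2 + 2*x_3 - 1.

lcm(LM(g_3), LM(g_4)) = x_1*x_2**2.
S = (lcm/LT(g_3))·g_3 − (lcm/LT(g_4))·g_4 = 2*x_1**2 - x_1*x_2 - x_2**2 + x_2*x_3 - 2*x_2.
Reduce S modulo (g_1, g_2, g_3, g_4, g_5, g_6, g_7) in that order:
  leading term x_1**2: subtract (2)·g_2 from 2*x_1**2 - x_1*x_2 - x_2**2 + x_2*x_3 - 2*x_2 → -2*x_1*x_2 + 2*x_1*x_3 - x_2**2 + x_2*x_3 + 2*x_1 - 2*x_2 + 2
  leading term x_1*x_2: subtract (-2)·g_4 from -2*x_1*x_2 + 2*x_1*x_3 - x_2**2 + x_2*x_3 + 2*x_1 - 2*x_2 + 2 → 2*x_1*x_3 - x_2**2 + x_2*x_3 - 2*x_1 - 2*x_3 + 1
  leading term x_1*x_3: subtract (-1)·g_1 from 2*x_1*x_3 - x_2**2 + x_2*x_3 - 2*x_1 - 2*x_3 + 1 → -x_2**2 + x_2*x_3 - 2*x_3**2 + 2*x_2 - 2*x_3 + 2
  leading term x_2**2: subtract (1)·g_3 from -x_2**2 + x_2*x_3 - 2*x_3**2 + 2*x_2 - 2*x_3 + 2 → x_2*x_3 - 2*x_3**2 + 2*x_1 - x_2 - 2*x_3 + 2
  leading term x_2*x_3: subtract (1)·g_7 from x_2*x_3 - 2*x_3**2 + 2*x_1 - x_2 - 2*x_3 + 2 → -x_3**2 - x_2 + 2*x_3 - 1
  leading term x_3**2: no divisor's leading term divides it; move -x_3**2 to the remainder.
  leading term x_2: no divisor's leading term divides it; move -x_2 to the remainder.
  leading term x_3: no divisor's leading term divides it; move 2*x_3 to the remainder.
  leading term 1: no divisor's leading term divides it; move -1 to the remainder.
The remainder -x_3**2 - x_2 + 2*x_3 - 1 is nonzero, so it would be added as the next basis element.
This is the inner loop of Buchberger's algorithm — each nonzero remainder becomes a new basis element.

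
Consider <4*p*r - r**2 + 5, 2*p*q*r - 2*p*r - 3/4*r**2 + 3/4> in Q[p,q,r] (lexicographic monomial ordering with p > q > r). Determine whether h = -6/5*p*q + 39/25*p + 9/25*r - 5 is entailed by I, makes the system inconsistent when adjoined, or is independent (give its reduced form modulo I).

First compute the reduced Gröbner basis of I by Buchberger's algorithm.
f_1 = 4*p*r - r**2 + 5, LT = p*r.
f_2 = 2*p*q*r - 2*p*r - 3/4*r**2 + 3/4, LT = p*q*r.

S(f_1,f_2): lcm = p*q*r. S = p*r - 1/4*q*r**2 + 5/4*q + 3/8*r**2 - 3/8.
  leading term p*r: subtract (1/4)·f_1 from p*r - 1/4*q*r**2 + 5/4*q + 3/8*r**2 - 3/8 → -1/4*q*r**2 + 5/4*q + 5/8*r**2 - 13/8
  leading term q*r**2: no divisor's leading term divides it; move -1/4*q*r**2 to the remainder.
  leading term q: no divisor's leading term divides it; move 5/4*q to the remainder.
  leading term r**2: no divisor's leading term divides it; move 5/8*r**2 to the remainder.
  leading term 1: no divisor's leading term divides it; move -13/8 to the remainder.
  remainder -1/4*q*r**2 + 5/4*q + 5/8*r**2 - 13/8 ≠ 0; add k_3 = -1/4*q*r**2 + 5/4*q + 5/8*r**2 - 13/8 to the basis.

S(f_1,k_3): lcm = p*q*r**2. S = 5*p*q + 5/2*p*r**2 - 13/2*p - 1/4*q*r**3 + 5/4*q*r.
  leading term p*q: no divisor's leading term divides it; move 5*p*q to the remainder.
  leading term p*r**2: subtract (5/8*r)·f_1 from 5/2*p*r**2 - 13/2*p - 1/4*q*r**3 + 5/4*q*r → -13/2*p - 1/4*q*r**3 + 5/4*q*r + 5/8*r**3 - 25/8*r
  leading term p: no divisor's leading term divides it; move -13/2*p to the remainder.
  leading term q*r**3: subtract (r)·k_3 from -1/4*q*r**3 + 5/4*q*r + 5/8*r**3 - 25/8*r → -3/2*r
  leading term r: no divisor's leading term divides it; move -3/2*r to the remainder.
  remainder 5*p*q - 13/2*p - 3/2*r ≠ 0; add k_4 = 5*p*q - 13/2*p - 3/2*r to the basis.

The other S-polynomials (S(f_2,k_3), S(f_1,k_4), S(f_2,k_4), S(k_3,k_4)) all reduce to 0 modulo the current basis, so we have a Gröbner basis.
Inter-reduce: drop elements whose leading term is divisible by another's, tail-reduce, and make monic.
Reduced Gröbner basis: {p*q - 13/10*p - 3/10*r, p*r - 1/4*r**2 + 5/4, q*r**2 - 5*q - 5/2*r**2 + 13/2}.
Label its elements g_1 = p*q - 13/10*p - 3/10*r, g_2 = p*r - 1/4*r**2 + 5/4, g_3 = q*r**2 - 5*q - 5/2*r**2 + 13/2.

Reduce h = -6/5*p*q + 39/25*p + 9/25*r - 5 modulo G:
  leading term p*q: subtract (-6/5)·g_1 from -6/5*p*q + 39/25*p + 9/25*r - 5 → -5
  leading term 1: no divisor's leading term divides it; move -5 to the remainder.
  normal form = -5.
The normal form is nonzero, so h ∉ I. Since h minus its normal form lies in I, I + (h) = I + (n) where n = -5; decide whether this ideal is the whole ring.
Here n = -5 is a nonzero constant, hence a unit: 1 ∈ I + (h), the Gröbner basis of I + (h) is {1}, and the enlarged system has no common solution — adjoining h is inconsistent.

The remainder on division by a Gröbner basis is unique — it is the normal form.

Adjoining -6/5*p*q + 39/25*p + 9/25*r - 5 makes the ideal the whole ring: the system is inconsistent.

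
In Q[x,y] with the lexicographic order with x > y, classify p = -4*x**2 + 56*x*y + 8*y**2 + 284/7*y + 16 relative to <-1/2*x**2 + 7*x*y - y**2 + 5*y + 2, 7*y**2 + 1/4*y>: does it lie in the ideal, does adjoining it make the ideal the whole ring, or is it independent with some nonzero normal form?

First compute the reduced Gröbner basis of I by Buchberger's algorithm.
f_1 = -1/2*x**2 + 7*x*y - y**2 + 5*y + 2, LT = x**2.
f_2 = 7*y**2 + 1/4*y, LT = y**2.

S(f_1,f_2): leading monomials are coprime, so the S-polynomial reduces to 0 (Buchberger's first criterion).
Every S-polynomial of the final basis reduces to 0, so we have a Gröbner basis.
Inter-reduce: drop elements whose leading term is divisible by another's, tail-reduce, and make monic.
Reduced Gröbner basis: {x**2 - 14*x*y - 141/14*y - 4, y**2 + 1/28*y}.
Label its elements g_1 = x**2 - 14*x*y - 141/14*y - 4, g_2 = y**2 + 1/28*y.

Reduce p = -4*x**2 + 56*x*y + 8*y**2 + 284/7*y + 16 modulo G:
  leading term x**2: subtract (-4)·g_1 from -4*x**2 + 56*x*y + 8*y**2 + 284/7*y + 16 → 8*y**2 + 2/7*y
  leading term y**2: subtract (8)·g_2 from 8*y**2 + 2/7*y → 0
  normal form = 0.
Since the normal form is 0, p ∈ I.

-4*x**2 + 56*x*y + 8*y**2 + 284/7*y + 16 lies in I (it reduces to 0).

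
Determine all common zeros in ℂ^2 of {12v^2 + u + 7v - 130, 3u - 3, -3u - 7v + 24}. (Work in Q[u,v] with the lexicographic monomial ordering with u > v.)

{(1, 3)}

Compute a lex Gröbner basis by Buchberger's algorithm.
f_1 = u + 12v^2 + 7v - 130, LT = u.
f_2 = 3u - 3, LT = u.
f_3 = -3u - 7v + 24, LT = u.

S(f_1,f_2): lcm = u. S = 12v^2 + 7v - 129.
  leading term v^2: no divisor's leading term divides it; move 12v^2 to the remainder.
  leading term v: no divisor's leading term divides it; move 7v to the remainder.
  leading term 1: no divisor's leading term divides it; move -129 to the remainder.
  remainder 12v^2 + 7v - 129 ≠ 0; add h_4 = 12v^2 + 7v - 129 to the basis.

S(f_1,f_3): lcm = u. S = 12v^2 + 14/3v - 122.
  leading term v^2: subtract (1)·h_4 from 12v^2 + 14/3v - 122 → -7/3v + 7
  leading term v: no divisor's leading term divides it; move -7/3v to the remainder.
  leading term 1: no divisor's leading term divides it; move 7 to the remainder.
  remainder -7/3v + 7 ≠ 0; add h_5 = -7/3v + 7 to the basis.

S(f_2,f_3): lcm = u. S = -7/3v + 7.
  leading term v: subtract (1)·h_5 from -7/3v + 7 → 0
  remainder 0.

S(f_1,h_4): leading monomials are coprime, so the S-polynomial reduces to 0 (Buchberger's first criterion).
S(f_2,h_4): leading monomials are coprime, so the S-polynomial reduces to 0 (Buchberger's first criterion).
S(f_3,h_4): leading monomials are coprime, so the S-polynomial reduces to 0 (Buchberger's first criterion).
S(f_1,h_5): leading monomials are coprime, so the S-polynomial reduces to 0 (Buchberger's first criterion).
S(f_2,h_5): leading monomials are coprime, so the S-polynomial reduces to 0 (Buchberger's first criterion).
S(f_3,h_5): leading monomials are coprime, so the S-polynomial reduces to 0 (Buchberger's first criterion).
S(h_4,h_5): lcm = v^2. S = 43/12v - 43/4.
  leading term v: subtract (-43/28)·h_5 from 43/12v - 43/4 → 0
  remainder 0.

Every S-polynomial of the final basis reduces to 0, so we have a Gröbner basis.
Inter-reduce: drop elements whose leading term is divisible by another's, tail-reduce, and make monic.
Reduced Gröbner basis: {u - 1, v - 3}.

Elimination: the polynomial v - 3 lies in the elimination ideal for v, so v ∈ {3}. For each such v, the remaining basis elements (now univariate) give the rest of the solution.
  v = 3: the earlier basis element becomes u - 1 = 0, giving u = 1 — point (1, 3).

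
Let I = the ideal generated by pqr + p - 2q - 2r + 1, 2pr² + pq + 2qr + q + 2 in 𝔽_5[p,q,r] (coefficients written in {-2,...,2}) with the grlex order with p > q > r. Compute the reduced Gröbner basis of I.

Buchberger's algorithm terminates because the ascending chain of leading-term ideals stabilizes.

f_1 = pqr + p - 2q - 2r + 1, LT = pqr.
f_2 = 2pr² + pq + 2qr + q + 2, LT = pr².

S(f_1,f_2): lcm = pqr². S = 2pq² - q²r + pr + 2q² - 2qr - 2r² - q + r.
  reduce S modulo (f_1, f_2):
  remainder 2pq² - q²r + pr + 2q² - 2qr - 2r² - q + r ≠ 0; add g_3 = 2pq² - q²r + pr + 2q² - 2qr - 2r² - q + r to the basis.

S(f_1,g_3): lcm = pq²r. S = -2q²r² + 2pr² - q²r + qr² + r³ + pq - 2q² + qr + 2r² + q.
  reduce S modulo (f_1, f_2, g_3):
  remainder -2q²r² - q²r + qr² + r³ - 2q² - qr + 2r² - 2 ≠ 0; add g_4 = -2q²r² - q²r + qr² + r³ - 2q² - qr + 2r² - 2 to the basis.

The other S-polynomials (S(f_2,g_3), S(f_1,g_4), S(f_2,g_4), S(g_3,g_4)) all reduce to 0 modulo the current basis, so we have a Gröbner basis.

G = {q²r² - 2q²r + 2qr² + 2r³ + q² - 2qr - r² + 1, pq² + 2q²r - 2pr + q² - qr - r² + 2q - 2r, pqr + p - 2q - 2r + 1, pr² - 2pq + qr - 2q + 1}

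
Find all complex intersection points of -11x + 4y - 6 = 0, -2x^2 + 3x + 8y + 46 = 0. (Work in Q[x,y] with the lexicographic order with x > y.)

{(-2, -4), (29/2, 331/8)}

Compute a lex Gröbner basis by Buchberger's algorithm.
f_1 = -11x + 4y - 6, LT = x.
f_2 = -2x^2 + 3x + 8y + 46, LT = x^2.

S(f_1,f_2): lcm = x^2. S = -4/11xy + 45/22x + 4y + 23.
  reduce S modulo (f_1, f_2):
  remainder -16/121y^2 + 598/121y + 2648/121 ≠ 0; add h_3 = -16/121y^2 + 598/121y + 2648/121 to the basis.

The other S-polynomials (S(f_1,h_3), S(f_2,h_3)) all reduce to 0 modulo the current basis, so we have a Gröbner basis.
Inter-reduce: drop elements whose leading term is divisible by another's, tail-reduce, and make monic.
Reduced Gröbner basis: {x - 4/11y + 6/11, y^2 - 299/8y - 331/2}.

Elimination: the polynomial y^2 - 299/8y - 331/2 lies in the elimination ideal for y, so y ∈ {-4, 331/8}. For each such y, the remaining basis elements (now univariate) give the rest of the solution.
  y = -4: the earlier basis element becomes x + 2 = 0, giving x = -2 — point (-2, -4).
  y = 331/8: the earlier basis element becomes x - 29/2 = 0, giving x = 29/2 — point (29/2, 331/8).
Zero-dimensionality of the ideal guarantees finitely many solutions over ℂ.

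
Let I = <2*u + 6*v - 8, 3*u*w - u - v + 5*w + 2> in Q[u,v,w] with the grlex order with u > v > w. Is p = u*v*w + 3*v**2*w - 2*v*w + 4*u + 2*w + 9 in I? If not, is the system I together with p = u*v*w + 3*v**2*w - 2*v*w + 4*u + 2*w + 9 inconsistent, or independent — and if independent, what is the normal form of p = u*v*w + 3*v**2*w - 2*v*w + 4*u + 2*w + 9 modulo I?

u*v*w + 3*v**2*w - 2*v*w + 4*u + 2*w + 9 is independent of I; its normal form modulo I is -104/9*v + 52/9*w + 221/9.

First compute the reduced Gröbner basis of I by Buchberger's algorithm.
f_1 = 2*u + 6*v - 8, LT = u.
f_2 = 3*u*w - u - v + 5*w + 2, LT = u*w.

S(f_1,f_2): lcm = u*w. S = 3*v*w + 1/3*u + 1/3*v - 17/3*w - 2/3.
  leading term v*w: no divisor's leading term divides it; move 3*v*w to the remainder.
  leading term u: subtract (1/6)·f_1 from 1/3*u + 1/3*v - 17/3*w - 2/3 → -2/3*v - 17/3*w + 2/3
  leading term v: no divisor's leading term divides it; move -2/3*v to the remainder.
  leading term w: no divisor's leading term divides it; move -17/3*w to the remainder.
  leading term 1: no divisor's leading term divides it; move 2/3 to the remainder.
  remainder 3*v*w - 2/3*v - 17/3*w + 2/3 ≠ 0; add h_3 = 3*v*w - 2/3*v - 17/3*w + 2/3 to the basis.

The other S-polynomials (S(f_1,h_3), S(f_2,h_3)) all reduce to 0 modulo the current basis, so we have a Gröbner basis.
Inter-reduce: drop elements whose leading term is divisible by another's, tail-reduce, and make monic.
Reduced Gröbner basis: {v*w - 2/9*v - 17/9*w + 2/9, u + 3*v - 4}.
Label its elements g_1 = v*w - 2/9*v - 17/9*w + 2/9, g_2 = u + 3*v - 4.

Reduce p = u*v*w + 3*v**2*w - 2*v*w + 4*u + 2*w + 9 modulo G:
  leading term u*v*w: subtract (u)·g_1 from u*v*w + 3*v**2*w - 2*v*w + 4*u + 2*w + 9 → 3*v**2*w + 2/9*u*v + 17/9*u*w - 2*v*w + 34/9*u + 2*w + 9
  leading term v**2*w: subtract (3*v)·g_1 from 3*v**2*w + 2/9*u*v + 17/9*u*w - 2*v*w + 34/9*u + 2*w + 9 → 2/9*u*v + 17/9*u*w + 2/3*v**2 + 11/3*v*w + 34/9*u - 2/3*v + 2*w + 9
  leading term u*v: subtract (2/9*v)·g_2 from 2/9*u*v + 17/9*u*w + 2/3*v**2 + 11/3*v*w + 34/9*u - 2/3*v + 2*w + 9 → 17/9*u*w + 11/3*v*w + 34/9*u + 2/9*v + 2*w + 9
  leading term u*w: subtract (17/9*w)·g_2 from 17/9*u*w + 11/3*v*w + 34/9*u + 2/9*v + 2*w + 9 → -2*v*w + 34/9*u + 2/9*v + 86/9*w + 9
  leading term v*w: subtract (-2)·g_1 from -2*v*w + 34/9*u + 2/9*v + 86/9*w + 9 → 34/9*u - 2/9*v + 52/9*w + 85/9
  leading term u: subtract (34/9)·g_2 from 34/9*u - 2/9*v + 52/9*w + 85/9 → -104/9*v + 52/9*w + 221/9
  leading term v: no divisor's leading term divides it; move -104/9*v to the remainder.
  leading term w: no divisor's leading term divides it; move 52/9*w to the remainder.
  leading term 1: no divisor's leading term divides it; move 221/9 to the remainder.
  normal form = -104/9*v + 52/9*w + 221/9.
The normal form is nonzero, so p ∉ I. Since p minus its normal form lies in I, I + (p) = I + (r) where r = -104/9*v + 52/9*w + 221/9; decide whether this ideal is the whole ring.
Run Buchberger on G together with r (pairs among the g_i already reduce to 0 since G is a Gröbner basis):
g_1 = v*w - 2/9*v - 17/9*w + 2/9, LT = v*w.
g_2 = u + 3*v - 4, LT = u.
r = -104/9*v + 52/9*w + 221/9, LT = v.

S(g_1,r): lcm = v*w. S = 1/2*w**2 - 2/9*v + 17/72*w + 2/9.
  leading term w**2: no divisor's leading term divides it; move 1/2*w**2 to the remainder.
  leading term v: subtract (1/52)·r from -2/9*v + 17/72*w + 2/9 → 1/8*w - 1/4
  leading term w: no divisor's leading term divides it; move 1/8*w to the remainder.
  leading term 1: no divisor's leading term divides it; move -1/4 to the remainder.
  remainder 1/2*w**2 + 1/8*w - 1/4 ≠ 0; add m_4 = 1/2*w**2 + 1/8*w - 1/4 to the basis.

The other S-polynomials (S(g_1,g_2), S(g_2,r), S(g_1,m_4), S(g_2,m_4), S(r,m_4)) all reduce to 0 modulo the current basis, so we have a Gröbner basis.
Inter-reduce: drop elements whose leading term is divisible by another's, tail-reduce, and make monic.
Reduced Gröbner basis: {w**2 + 1/4*w - 1/2, u + 3/2*w + 19/8, v - 1/2*w - 17/8}.
The reduced Gröbner basis of I + (p) is {w**2 + 1/4*w - 1/2, u + 3/2*w + 19/8, v - 1/2*w - 17/8} ≠ {1}, a proper ideal, so the enlarged system stays consistent: p is independent of I, with normal form -104/9*v + 52/9*w + 221/9.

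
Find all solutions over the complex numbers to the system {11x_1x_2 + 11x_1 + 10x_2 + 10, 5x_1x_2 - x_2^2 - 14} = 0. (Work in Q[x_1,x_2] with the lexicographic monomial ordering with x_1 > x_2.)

{(-3, -1), (-10/11, -25/11 - sqrt(1069)*I/11), (-10/11, -25/11 + sqrt(1069)*I/11)}

Compute a lex Gröbner basis by Buchberger's algorithm.
f_1 = 11x_1x_2 + 11x_1 + 10x_2 + 10, LT = x_1x_2.
f_2 = 5x_1x_2 - x_2^2 - 14, LT = x_1x_2.

S(f_1,f_2): lcm = x_1x_2. S = x_1 + 1/5x_2^2 + 10/11x_2 + 204/55.
  reduce S modulo (f_1, f_2):
  remainder x_1 + 1/5x_2^2 + 10/11x_2 + 204/55 ≠ 0; add h_3 = x_1 + 1/5x_2^2 + 10/11x_2 + 204/55 to the basis.

S(f_1,h_3): lcm = x_1x_2. S = x_1 - 1/5x_2^3 - 10/11x_2^2 - 14/5x_2 + 10/11.
  reduce S modulo (f_1, f_2, h_3):
  remainder -1/5x_2^3 - 61/55x_2^2 - 204/55x_2 - 14/5 ≠ 0; add h_4 = -1/5x_2^3 - 61/55x_2^2 - 204/55x_2 - 14/5 to the basis.

The other S-polynomials (S(f_2,h_3), S(f_1,h_4), S(f_2,h_4), S(h_3,h_4)) all reduce to 0 modulo the current basis, so we have a Gröbner basis.
Inter-reduce: drop elements whose leading term is divisible by another's, tail-reduce, and make monic.
Reduced Gröbner basis: {x_1 + 1/5x_2^2 + 10/11x_2 + 204/55, x_2^3 + 61/11x_2^2 + 204/11x_2 + 14}.

From the last basis element, x_2^3 + 61/11x_2^2 + 204/11x_2 + 14 = 0, so x_2 takes values in {-1, -25/11 - sqrt(1069)*I/11, -25/11 + sqrt(1069)*I/11}. Each choice, substituted upward through the basis, yields the corresponding point(s) of the solution set.
  x_2 = -1: the earlier basis element becomes x_1 + 3 = 0, giving x_1 = -3 — point (-3, -1).
  x_2 = -25/11 - sqrt(1069)*I/11: the earlier basis element becomes x_1 + 10/11 = 0, giving x_1 = -10/11 — point (-10/11, -25/11 - sqrt(1069)*I/11).
  x_2 = -25/11 + sqrt(1069)*I/11: the earlier basis element becomes x_1 + 10/11 = 0, giving x_1 = -10/11 — point (-10/11, -25/11 + sqrt(1069)*I/11).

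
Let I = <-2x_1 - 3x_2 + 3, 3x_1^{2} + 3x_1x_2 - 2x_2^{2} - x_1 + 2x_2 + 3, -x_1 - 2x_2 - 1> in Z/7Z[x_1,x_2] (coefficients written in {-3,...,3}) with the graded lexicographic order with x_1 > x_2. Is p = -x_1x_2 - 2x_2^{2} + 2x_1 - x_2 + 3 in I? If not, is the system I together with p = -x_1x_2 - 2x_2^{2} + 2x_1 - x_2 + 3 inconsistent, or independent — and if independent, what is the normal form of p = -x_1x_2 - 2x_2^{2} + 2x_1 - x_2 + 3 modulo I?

-x_1x_2 - 2x_2^{2} + 2x_1 - x_2 + 3 lies in I (it reduces to 0).

First compute the reduced Gröbner basis of I by Buchberger's algorithm.
f_1 = -2x_1 - 3x_2 + 3, LT = x_1.
f_2 = 3x_1^{2} + 3x_1x_2 - 2x_2^{2} - x_1 + 2x_2 + 3, LT = x_1^{2}.
f_3 = -x_1 - 2x_2 - 1, LT = x_1.

S(f_1,f_2): lcm = x_1^{2}. S = -3x_1x_2 + 3x_2^{2} - 3x_2 - 1.
  reduce S modulo (f_1, f_2, f_3):
  remainder -3x_2^{2} + 3x_2 - 1 ≠ 0; add h_4 = -3x_2^{2} + 3x_2 - 1 to the basis.

S(f_1,f_3): lcm = x_1. S = 3x_2 + 1.
  reduce S modulo (f_1, f_2, f_3, h_4):
  remainder 3x_2 + 1 ≠ 0; add h_5 = 3x_2 + 1 to the basis.

The other S-polynomials (S(f_2,f_3), S(f_1,h_4), S(f_2,h_4), S(f_3,h_4), S(f_1,h_5), S(f_2,h_5), S(f_3,h_5), S(h_4,h_5)) all reduce to 0 modulo the current basis, so we have a Gröbner basis.
Inter-reduce: drop elements whose leading term is divisible by another's, tail-reduce, and make monic.
Reduced Gröbner basis: {x_1 - 2, x_2 - 2}.
Label its elements g_1 = x_1 - 2, g_2 = x_2 - 2.

Reduce p = -x_1x_2 - 2x_2^{2} + 2x_1 - x_2 + 3 modulo G:
  leading term x_1x_2: subtract (-x_2)·g_1 from -x_1x_2 - 2x_2^{2} + 2x_1 - x_2 + 3 → -2x_2^{2} + 2x_1 - 3x_2 + 3
  leading term x_2^{2}: subtract (-2x_2)·g_2 from -2x_2^{2} + 2x_1 - 3x_2 + 3 → 2x_1 + 3
  leading term x_1: subtract (2)·g_1 from 2x_1 + 3 → 0
  normal form = 0.
Since the normal form is 0, p ∈ I.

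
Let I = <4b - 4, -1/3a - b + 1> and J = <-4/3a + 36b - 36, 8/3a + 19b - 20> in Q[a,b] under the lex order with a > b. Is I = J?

Since reduced Gröbner bases are canonical representatives of ideals under a given ordering, it suffices to compute and compare them.
Buchberger on the first generating set:
f_1 = 4b - 4, LT = b.
f_2 = -1/3a - b + 1, LT = a.

S(f_1,f_2): leading monomials are coprime, so the S-polynomial reduces to 0 (Buchberger's first criterion).
Every S-polynomial of the final basis reduces to 0, so we have a Gröbner basis.
Inter-reduce: drop elements whose leading term is divisible by another's, tail-reduce, and make monic.
Reduced Gröbner basis: {a, b - 1}.

Buchberger on the second generating set:
h_1 = -4/3a + 36b - 36, LT = a.
h_2 = 8/3a + 19b - 20, LT = a.

S(h_1,h_2): lcm = a. S = -273/8b + 69/2.
  leading term b: no divisor's leading term divides it; move -273/8b to the remainder.
  leading term 1: no divisor's leading term divides it; move 69/2 to the remainder.
  remainder -273/8b + 69/2 ≠ 0; add k_3 = -273/8b + 69/2 to the basis.

S(h_1,k_3): leading monomials are coprime, so the S-polynomial reduces to 0 (Buchberger's first criterion).
S(h_2,k_3): leading monomials are coprime, so the S-polynomial reduces to 0 (Buchberger's first criterion).
Every S-polynomial of the final basis reduces to 0, so we have a Gröbner basis.
Inter-reduce: drop elements whose leading term is divisible by another's, tail-reduce, and make monic.
Reduced Gröbner basis: {a - 27/91, b - 92/91}.

Since the reduced bases disagree, the two ideals are not the same.

No, the ideals differ.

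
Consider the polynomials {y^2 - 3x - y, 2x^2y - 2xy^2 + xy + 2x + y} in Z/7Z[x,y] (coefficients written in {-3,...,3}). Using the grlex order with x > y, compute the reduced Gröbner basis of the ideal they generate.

G = {x^3 + x^2 + xy - 3y, x^2y - 3x^2 + 3xy + x - 3y, y^2 - 3x - y}

f_1 = y^2 - 3x - y, LT = y^2.
f_2 = 2x^2y - 2xy^2 + xy + 2x + y, LT = x^2y.

S(f_1,f_2): lcm = x^2y^2. S = xy^3 - 3x^3 - x^2y + 3xy^2 - xy + 3y^2.
  leading term xy^3: subtract (xy)·f_1 from xy^3 - 3x^3 - x^2y + 3xy^2 - xy + 3y^2 → -3x^3 + 2x^2y - 3xy^2 - xy + 3y^2
  leading term x^3: no divisor's leading term divides it; move -3x^3 to the remainder.
  leading term x^2y: subtract (1)·f_2 from 2x^2y - 3xy^2 - xy + 3y^2 → -xy^2 - 2xy + 3y^2 - 2x - y
  leading term xy^2: subtract (-x)·f_1 from -xy^2 - 2xy + 3y^2 - 2x - y → -3x^2 - 3xy + 3y^2 - 2x - y
  leading term x^2: no divisor's leading term divides it; move -3x^2 to the remainder.
  leading term xy: no divisor's leading term divides it; move -3xy to the remainder.
  leading term y^2: subtract (3)·f_1 from 3y^2 - 2x - y → 2y
  leading term y: no divisor's leading term divides it; move 2y to the remainder.
  remainder -3x^3 - 3x^2 - 3xy + 2y ≠ 0; add g_3 = -3x^3 - 3x^2 - 3xy + 2y to the basis.

The other S-polynomials (S(f_1,g_3), S(f_2,g_3)) all reduce to 0 modulo the current basis, so we have a Gröbner basis.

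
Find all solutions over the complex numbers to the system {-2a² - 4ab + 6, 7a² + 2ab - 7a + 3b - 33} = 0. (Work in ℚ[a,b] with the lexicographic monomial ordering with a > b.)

Compute a lex Gröbner basis by Buchberger's algorithm.
f_1 = -2a² - 4ab + 6, LT = a².
f_2 = 7a² + 2ab - 7a + 3b - 33, LT = a².

S(f_1,f_2): lcm = a². S = 12/7ab + a - 3/7b + 12/7.
  leading term ab: no divisor's leading term divides it; move 12/7ab to the remainder.
  leading term a: no divisor's leading term divides it; move a to the remainder.
  leading term b: no divisor's leading term divides it; move -3/7b to the remainder.
  leading term 1: no divisor's leading term divides it; move 12/7 to the remainder.
  remainder 12/7ab + a - 3/7b + 12/7 ≠ 0; add h_3 = 12/7ab + a - 3/7b + 12/7 to the basis.

S(f_1,h_3): lcm = a²b. S = -7/12a² + 2ab² + ¼ab - a - 3b.
  leading term a²: subtract (7/24)·f_1 from -7/12a² + 2ab² + ¼ab - a - 3b → 2ab² + 17/12ab - a - 3b - 7/4
  leading term ab²: subtract (7/6b)·h_3 from 2ab² + 17/12ab - a - 3b - 7/4 → ¼ab - a + ½b² - 5b - 7/4
  leading term ab: subtract (7/48)·h_3 from ¼ab - a + ½b² - 5b - 7/4 → -55/48a + ½b² - 79/16b - 2
  leading term a: no divisor's leading term divides it; move -55/48a to the remainder.
  leading term b²: no divisor's leading term divides it; move ½b² to the remainder.
  leading term b: no divisor's leading term divides it; move -79/16b to the remainder.
  leading term 1: no divisor's leading term divides it; move -2 to the remainder.
  remainder -55/48a + ½b² - 79/16b - 2 ≠ 0; add h_4 = -55/48a + ½b² - 79/16b - 2 to the basis.

S(f_2,h_3): lcm = a²b. S = -7/12a² + 2/7ab² - ¾ab - a + 3/7b² - 33/7b.
  leading term a²: subtract (7/24)·f_1 from -7/12a² + 2/7ab² - ¾ab - a + 3/7b² - 33/7b → 2/7ab² + 5/12ab - a + 3/7b² - 33/7b - 7/4
  leading term ab²: subtract (⅙b)·h_3 from 2/7ab² + 5/12ab - a + 3/7b² - 33/7b - 7/4 → ¼ab - a + ½b² - 5b - 7/4
  leading term ab: subtract (7/48)·h_3 from ¼ab - a + ½b² - 5b - 7/4 → -55/48a + ½b² - 79/16b - 2
  leading term a: subtract (1)·h_4 from -55/48a + ½b² - 79/16b - 2 → 0
  remainder 0.

S(f_1,h_4): lcm = a². S = 24/55ab² - 127/55ab - 96/55a - 3.
  leading term ab²: subtract (14/55b)·h_3 from 24/55ab² - 127/55ab - 96/55a - 3 → -141/55ab - 96/55a + 6/55b² - 24/55b - 3
  leading term ab: subtract (-329/220)·h_3 from -141/55ab - 96/55a + 6/55b² - 24/55b - 3 → -¼a + 6/55b² - 237/220b - 24/55
  leading term a: subtract (12/55)·h_4 from -¼a + 6/55b² - 237/220b - 24/55 → 0
  remainder 0.

S(f_2,h_4): lcm = a². S = 24/55ab² - 1549/385ab - 151/55a + 3/7b - 33/7.
  leading term ab²: subtract (14/55b)·h_3 from 24/55ab² - 1549/385ab - 151/55a + 3/7b - 33/7 → -1647/385ab - 151/55a + 6/55b² - 3/385b - 33/7
  leading term ab: subtract (-549/220)·h_3 from -1647/385ab - 151/55a + 6/55b² - 3/385b - 33/7 → -¼a + 6/55b² - 237/220b - 24/55
  leading term a: subtract (12/55)·h_4 from -¼a + 6/55b² - 237/220b - 24/55 → 0
  remainder 0.

S(h_3,h_4): lcm = ab. S = 7/12a + 24/55b³ - 237/55b² - 439/220b + 1.
  leading term a: subtract (-28/55)·h_4 from 7/12a + 24/55b³ - 237/55b² - 439/220b + 1 → 24/55b³ - 223/55b² - 248/55b - 1/55
  leading term b³: no divisor's leading term divides it; move 24/55b³ to the remainder.
  leading term b²: no divisor's leading term divides it; move -223/55b² to the remainder.
  leading term b: no divisor's leading term divides it; move -248/55b to the remainder.
  leading term 1: no divisor's leading term divides it; move -1/55 to the remainder.
  remainder 24/55b³ - 223/55b² - 248/55b - 1/55 ≠ 0; add h_5 = 24/55b³ - 223/55b² - 248/55b - 1/55 to the basis.

S(f_1,h_5): leading monomials are coprime, so the S-polynomial reduces to 0 (Buchberger's first criterion).
S(f_2,h_5): leading monomials are coprime, so the S-polynomial reduces to 0 (Buchberger's first criterion).
S(h_3,h_5): lcm = ab³. S = 79/8ab² + 31/3ab + 1/24a - ¼b³ + b².
  leading term ab²: subtract (553/96b)·h_3 from 79/8ab² + 31/3ab + 1/24a - ¼b³ + b² → 439/96ab + 1/24a - ¼b³ + 111/32b² - 79/8b
  leading term ab: subtract (3073/1152)·h_3 from 439/96ab + 1/24a - ¼b³ + 111/32b² - 79/8b → -3025/1152a - ¼b³ + 111/32b² - 3353/384b - 439/96
  leading term a: subtract (55/24)·h_4 from -3025/1152a - ¼b³ + 111/32b² - 3353/384b - 439/96 → -¼b³ + 223/96b² + 31/12b + 1/96
  leading term b³: subtract (-55/96)·h_5 from -¼b³ + 223/96b² + 31/12b + 1/96 → 0
  remainder 0.

S(h_4,h_5): leading monomials are coprime, so the S-polynomial reduces to 0 (Buchberger's first criterion).
Every S-polynomial of the final basis reduces to 0, so we have a Gröbner basis.
Inter-reduce: drop elements whose leading term is divisible by another's, tail-reduce, and make monic.
Reduced Gröbner basis: {a - 24/55b² + 237/55b + 96/55, b³ - 223/24b² - 31/3b - 1/24}.

From the last basis element, b³ - 223/24b² - 31/3b - 1/24 = 0, so b takes values in {-1, 247/48 - 11*sqrt(505)/48, 247/48 + 11*sqrt(505)/48}. Each choice, substituted upward through the basis, yields the corresponding point(s) of the solution set.
  b = -1: the earlier basis element becomes a - 3 = 0, giving a = 3 — point (3, -1).
  b = 247/48 - 11*sqrt(505)/48: the earlier basis element becomes a + 19/24 + sqrt(505)/24 = 0, giving a = -sqrt(505)/24 - 19/24 — point (-sqrt(505)/24 - 19/24, 247/48 - 11*sqrt(505)/48).
  b = 247/48 + 11*sqrt(505)/48: the earlier basis element becomes a - sqrt(505)/24 + 19/24 = 0, giving a = -19/24 + sqrt(505)/24 — point (-19/24 + sqrt(505)/24, 247/48 + 11*sqrt(505)/48).
Substituting each solution back into the original system confirms all equations vanish.

{(3, -1), (-sqrt(505)/24 - 19/24, 247/48 - 11*sqrt(505)/48), (-19/24 + sqrt(505)/24, 247/48 + 11*sqrt(505)/48)}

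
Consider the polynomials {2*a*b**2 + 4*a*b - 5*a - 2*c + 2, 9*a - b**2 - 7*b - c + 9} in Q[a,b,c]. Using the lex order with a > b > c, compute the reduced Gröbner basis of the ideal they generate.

G = {a - 1/9*b**2 - 7/9*b - 1/9*c + 1, b**4 + 9*b**3 + b**2*c + 5/2*b**2 + 2*b*c - 71/2*b - 23/2*c + 63/2}

f_1 = 2*a*b**2 + 4*a*b - 5*a - 2*c + 2, LT = a*b**2.
f_2 = 9*a - b**2 - 7*b - c + 9, LT = a.

S(f_1,f_2): lcm = a*b**2. S = 2*a*b - 5/2*a + 1/9*b**4 + 7/9*b**3 + 1/9*b**2*c - b**2 - c + 1.
  reduce S modulo (f_1, f_2):
  remainder 1/9*b**4 + b**3 + 1/9*b**2*c + 5/18*b**2 + 2/9*b*c - 71/18*b - 23/18*c + 7/2 ≠ 0; add g_3 = 1/9*b**4 + b**3 + 1/9*b**2*c + 5/18*b**2 + 2/9*b*c - 71/18*b - 23/18*c + 7/2 to the basis.

The other S-polynomials (S(f_1,g_3), S(f_2,g_3)) all reduce to 0 modulo the current basis, so we have a Gröbner basis.
Inter-reduce: drop elements whose leading term is divisible by another's, tail-reduce, and make monic.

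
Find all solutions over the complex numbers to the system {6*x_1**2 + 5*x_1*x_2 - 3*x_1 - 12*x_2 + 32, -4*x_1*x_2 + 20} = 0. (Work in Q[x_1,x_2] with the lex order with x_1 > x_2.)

{(1, 5), (-1/4 + sqrt(159)*I/4, -1/8 - sqrt(159)*I/8), (-1/4 - sqrt(159)*I/4, -1/8 + sqrt(159)*I/8)}

Compute a lex Gröbner basis by Buchberger's algorithm.
f_1 = 6*x_1**2 + 5*x_1*x_2 - 3*x_1 - 12*x_2 + 32, LT = x_1**2.
f_2 = -4*x_1*x_2 + 20, LT = x_1*x_2.

S(f_1,f_2): lcm = x_1**2*x_2. S = 5/6*x_1*x_2**2 - 1/2*x_1*x_2 + 5*x_1 - 2*x_2**2 + 16/3*x_2.
  leading term x_1*x_2**2: subtract (-5/24*x_2)·f_2 from 5/6*x_1*x_2**2 - 1/2*x_1*x_2 + 5*x_1 - 2*x_2**2 + 16/3*x_2 → -1/2*x_1*x_2 + 5*x_1 - 2*x_2**2 + 19/2*x_2
  leading term x_1*x_2: subtract (1/8)·f_2 from -1/2*x_1*x_2 + 5*x_1 - 2*x_2**2 + 19/2*x_2 → 5*x_1 - 2*x_2**2 + 19/2*x_2 - 5/2
  leading term x_1: no divisor's leading term divides it; move 5*x_1 to the remainder.
  leading term x_2**2: no divisor's leading term divides it; move -2*x_2**2 to the remainder.
  leading term x_2: no divisor's leading term divides it; move 19/2*x_2 to the remainder.
  leading term 1: no divisor's leading term divides it; move -5/2 to the remainder.
  remainder 5*x_1 - 2*x_2**2 + 19/2*x_2 - 5/2 ≠ 0; add h_3 = 5*x_1 - 2*x_2**2 + 19/2*x_2 - 5/2 to the basis.

S(f_1,h_3): lcm = x_1**2. S = 2/5*x_1*x_2**2 - 16/15*x_1*x_2 - 2*x_2 + 16/3.
  leading term x_1*x_2**2: subtract (-1/10*x_2)·f_2 from 2/5*x_1*x_2**2 - 16/15*x_1*x_2 - 2*x_2 + 16/3 → -16/15*x_1*x_2 + 16/3
  leading term x_1*x_2: subtract (4/15)·f_2 from -16/15*x_1*x_2 + 16/3 → 0
  remainder 0.

S(f_2,h_3): lcm = x_1*x_2. S = 2/5*x_2**3 - 19/10*x_2**2 + 1/2*x_2 - 5.
  leading term x_2**3: no divisor's leading term divides it; move 2/5*x_2**3 to the remainder.
  leading term x_2**2: no divisor's leading term divides it; move -19/10*x_2**2 to the remainder.
  leading term x_2: no divisor's leading term divides it; move 1/2*x_2 to the remainder.
  leading term 1: no divisor's leading term divides it; move -5 to the remainder.
  remainder 2/5*x_2**3 - 19/10*x_2**2 + 1/2*x_2 - 5 ≠ 0; add h_4 = 2/5*x_2**3 - 19/10*x_2**2 + 1/2*x_2 - 5 to the basis.

S(f_1,h_4): leading monomials are coprime, so the S-polynomial reduces to 0 (Buchberger's first criterion).
S(f_2,h_4): lcm = x_1*x_2**3. S = 19/4*x_1*x_2**2 - 5/4*x_1*x_2 + 25/2*x_1 - 5*x_2**2.
  leading term x_1*x_2**2: subtract (-19/16*x_2)·f_2 from 19/4*x_1*x_2**2 - 5/4*x_1*x_2 + 25/2*x_1 - 5*x_2**2 → -5/4*x_1*x_2 + 25/2*x_1 - 5*x_2**2 + 95/4*x_2
  leading term x_1*x_2: subtract (5/16)·f_2 from -5/4*x_1*x_2 + 25/2*x_1 - 5*x_2**2 + 95/4*x_2 → 25/2*x_1 - 5*x_2**2 + 95/4*x_2 - 25/4
  leading term x_1: subtract (5/2)·h_3 from 25/2*x_1 - 5*x_2**2 + 95/4*x_2 - 25/4 → 0
  remainder 0.

S(h_3,h_4): leading monomials are coprime, so the S-polynomial reduces to 0 (Buchberger's first criterion).
Every S-polynomial of the final basis reduces to 0, so we have a Gröbner basis.
Inter-reduce: drop elements whose leading term is divisible by another's, tail-reduce, and make monic.
Reduced Gröbner basis: {x_1 - 2/5*x_2**2 + 19/10*x_2 - 1/2, x_2**3 - 19/4*x_2**2 + 5/4*x_2 - 25/2}.

From the last basis element, x_2**3 - 19/4*x_2**2 + 5/4*x_2 - 25/2 = 0, so x_2 takes values in {5, -1/8 - sqrt(159)*I/8, -1/8 + sqrt(159)*I/8}. Each choice, substituted upward through the basis, yields the corresponding point(s) of the solution set.
  x_2 = 5: the earlier basis element becomes x_1 - 1 = 0, giving x_1 = 1 — point (1, 5).
  x_2 = -1/8 - sqrt(159)*I/8: the earlier basis element becomes x_1 + 1/4 - sqrt(159)*I/4 = 0, giving x_1 = -1/4 + sqrt(159)*I/4 — point (-1/4 + sqrt(159)*I/4, -1/8 - sqrt(159)*I/8).
  x_2 = -1/8 + sqrt(159)*I/8: the earlier basis element becomes x_1 + 1/4 + sqrt(159)*I/4 = 0, giving x_1 = -1/4 - sqrt(159)*I/4 — point (-1/4 - sqrt(159)*I/4, -1/8 + sqrt(159)*I/8).
A lex Gröbner basis triangularizes the system, enabling back-substitution.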